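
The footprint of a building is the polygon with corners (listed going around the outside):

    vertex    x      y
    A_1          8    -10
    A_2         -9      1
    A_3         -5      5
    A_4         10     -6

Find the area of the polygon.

Apply the shoelace (surveyor's) formula: 2A = Σ (x_i·y_{i+1} − x_{i+1}·y_i), indices taken mod 4.
Σ = (-82) + (-40) + (-20) + (-52) = -194
Area = |Σ|/2 = 97.

97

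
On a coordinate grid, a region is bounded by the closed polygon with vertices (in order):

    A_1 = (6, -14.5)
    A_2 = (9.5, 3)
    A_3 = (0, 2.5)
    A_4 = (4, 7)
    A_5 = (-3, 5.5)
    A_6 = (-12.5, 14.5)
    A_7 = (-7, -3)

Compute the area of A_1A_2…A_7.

248.125

Apply Gauss's area formula: 2A = Σ (x_i·y_{i+1} − x_{i+1}·y_i), indices taken mod 7.
Σ = (155.75) + (23.75) + (-10) + (43) + (25.25) + (139) + (119.5) = 496.25
Area = |Σ|/2 = 248.125.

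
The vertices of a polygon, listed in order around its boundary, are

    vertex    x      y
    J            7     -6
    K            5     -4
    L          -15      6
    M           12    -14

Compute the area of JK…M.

Σ = (2) + (-30) + (138) + (26) = 136
Area = |Σ|/2 = 68.

68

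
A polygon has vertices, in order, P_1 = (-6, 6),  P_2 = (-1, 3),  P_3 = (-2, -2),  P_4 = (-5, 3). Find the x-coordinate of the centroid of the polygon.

-19/6

Apply Gauss's area formula. First the cross-terms c_i = x_i·y_{i+1} − x_{i+1}·y_i:
  -12, 8, -16, -12  ⇒  2A = -32, A = -16.
Then Σ (x_i + x_{i+1})·c_i = 304, so x̄ = 304 / (6·(-16)) = -19/6.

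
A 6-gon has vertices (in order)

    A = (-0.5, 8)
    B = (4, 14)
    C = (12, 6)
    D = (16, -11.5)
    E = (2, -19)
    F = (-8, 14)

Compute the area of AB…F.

439.5

Apply the shoelace formula: 2A = Σ (x_i·y_{i+1} − x_{i+1}·y_i), indices taken mod 6.
Σ = (-39) + (-144) + (-234) + (-281) + (-124) + (-57) = -879
Area = |Σ|/2 = 439.5.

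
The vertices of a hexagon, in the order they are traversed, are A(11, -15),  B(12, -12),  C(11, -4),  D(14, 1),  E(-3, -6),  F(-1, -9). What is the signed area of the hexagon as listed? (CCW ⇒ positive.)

Σ = (48) + (84) + (67) + (-81) + (21) + (114) = 253
Signed area = Σ/2 = 126.5 (positive ⇒ counter-clockwise traversal).

126.5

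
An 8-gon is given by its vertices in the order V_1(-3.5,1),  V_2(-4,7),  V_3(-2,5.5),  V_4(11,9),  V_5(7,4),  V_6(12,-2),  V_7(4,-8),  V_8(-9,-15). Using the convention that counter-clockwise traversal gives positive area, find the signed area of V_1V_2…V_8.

Apply Gauss's area formula: 2A = Σ (x_i·y_{i+1} − x_{i+1}·y_i), indices taken mod 8.
Σ = (-20.5) + (-8) + (-78.5) + (-19) + (-62) + (-88) + (-132) + (-61.5) = -469.5
Signed area = Σ/2 = -234.75 (negative ⇒ clockwise traversal).

-234.75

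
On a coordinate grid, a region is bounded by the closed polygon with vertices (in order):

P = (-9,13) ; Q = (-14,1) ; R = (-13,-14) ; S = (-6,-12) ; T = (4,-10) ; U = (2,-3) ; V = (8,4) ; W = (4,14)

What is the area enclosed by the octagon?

438

Apply the shoelace (surveyor's) formula: 2A = Σ (x_i·y_{i+1} − x_{i+1}·y_i), indices taken mod 8.
P→Q: (-9)(1) − (-14)(13) = 173
Q→R: (-14)(-14) − (-13)(1) = 209
R→S: (-13)(-12) − (-6)(-14) = 72
S→T: (-6)(-10) − (4)(-12) = 108
T→U: (4)(-3) − (2)(-10) = 8
U→V: (2)(4) − (8)(-3) = 32
V→W: (8)(14) − (4)(4) = 96
W→P: (4)(13) − (-9)(14) = 178
Σ = 876
Area = |Σ|/2 = 438.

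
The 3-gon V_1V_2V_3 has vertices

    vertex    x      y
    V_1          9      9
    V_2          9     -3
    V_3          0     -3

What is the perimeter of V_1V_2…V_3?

|V_1V_2| = √((0)² + (-12)²) = √144 = 12
|V_2V_3| = √((-9)² + (0)²) = √81 = 9
|V_3V_1| = √((9)² + (12)²) = √225 = 15
Perimeter = 12 + 9 + 15 = 36.

36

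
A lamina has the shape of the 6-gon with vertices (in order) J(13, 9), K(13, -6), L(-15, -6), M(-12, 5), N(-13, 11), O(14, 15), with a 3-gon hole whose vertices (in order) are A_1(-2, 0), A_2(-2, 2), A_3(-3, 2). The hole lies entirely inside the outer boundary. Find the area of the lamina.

Outer boundary:
Apply the shoelace formula: 2A = Σ (x_i·y_{i+1} − x_{i+1}·y_i), indices taken mod 6.
Cross-terms: -195, -168, -147, -67, -349, -69  ⇒  Σ = -995
Area = |Σ|/2 = 497.5.
Hole:
Apply the shoelace formula: 2A = Σ (x_i·y_{i+1} − x_{i+1}·y_i), indices taken mod 3.
Cross-terms: -4, 2, 4  ⇒  Σ = 2
Area = |Σ|/2 = 1.
Net area = 497.5 − 1 = 496.5.

496.5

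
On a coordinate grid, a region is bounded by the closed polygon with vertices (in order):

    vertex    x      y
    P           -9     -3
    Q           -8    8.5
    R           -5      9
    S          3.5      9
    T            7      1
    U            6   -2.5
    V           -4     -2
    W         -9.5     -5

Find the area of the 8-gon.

163.5

Apply Gauss's area formula: 2A = Σ (x_i·y_{i+1} − x_{i+1}·y_i), indices taken mod 8.
Σ = (-100.5) + (-29.5) + (-76.5) + (-59.5) + (-23.5) + (-22) + (1) + (-16.5) = -327
Area = |Σ|/2 = 163.5.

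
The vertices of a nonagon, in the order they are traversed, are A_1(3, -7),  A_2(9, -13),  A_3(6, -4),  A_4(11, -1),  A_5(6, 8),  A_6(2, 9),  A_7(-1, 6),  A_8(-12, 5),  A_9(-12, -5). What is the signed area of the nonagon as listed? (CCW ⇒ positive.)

271.5

A_1→A_2: (3)(-13) − (9)(-7) = 24
A_2→A_3: (9)(-4) − (6)(-13) = 42
A_3→A_4: (6)(-1) − (11)(-4) = 38
A_4→A_5: (11)(8) − (6)(-1) = 94
A_5→A_6: (6)(9) − (2)(8) = 38
A_6→A_7: (2)(6) − (-1)(9) = 21
A_7→A_8: (-1)(5) − (-12)(6) = 67
A_8→A_9: (-12)(-5) − (-12)(5) = 120
A_9→A_1: (-12)(-7) − (3)(-5) = 99
Σ = 543
Signed area = Σ/2 = 271.5 (positive ⇒ counter-clockwise traversal).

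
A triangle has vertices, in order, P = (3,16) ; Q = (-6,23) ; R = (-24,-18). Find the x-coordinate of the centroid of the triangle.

-9

Apply Gauss's area formula. First the cross-terms c_i = x_i·y_{i+1} − x_{i+1}·y_i:
  165, 660, -330  ⇒  2A = 495, A = 247.5.
Then Σ (x_i + x_{i+1})·c_i = -13365, so x̄ = -13365 / (6·247.5) = -9.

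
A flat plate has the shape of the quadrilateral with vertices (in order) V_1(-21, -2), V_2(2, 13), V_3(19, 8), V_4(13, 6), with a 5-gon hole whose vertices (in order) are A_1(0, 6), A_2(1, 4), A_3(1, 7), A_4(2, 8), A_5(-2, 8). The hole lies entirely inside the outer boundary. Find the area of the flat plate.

189.5

Outer boundary:
V_1→V_2: (-21)(13) − (2)(-2) = -269
V_2→V_3: (2)(8) − (19)(13) = -231
V_3→V_4: (19)(6) − (13)(8) = 10
V_4→V_1: (13)(-2) − (-21)(6) = 100
Σ = -390
Area = |Σ|/2 = 195.
Hole:
Apply the shoelace (surveyor's) formula: 2A = Σ (x_i·y_{i+1} − x_{i+1}·y_i), indices taken mod 5.
Cross-terms: -6, 3, -6, 32, -12  ⇒  Σ = 11
Area = |Σ|/2 = 5.5.
Net area = 195 − 5.5 = 189.5.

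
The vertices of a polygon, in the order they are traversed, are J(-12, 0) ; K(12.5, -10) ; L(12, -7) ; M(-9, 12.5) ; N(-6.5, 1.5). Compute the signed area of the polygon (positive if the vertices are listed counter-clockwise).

Apply the shoelace formula: 2A = Σ (x_i·y_{i+1} − x_{i+1}·y_i), indices taken mod 5.
J→K: (-12)(-10) − (12.5)(0) = 120
K→L: (12.5)(-7) − (12)(-10) = 32.5
L→M: (12)(12.5) − (-9)(-7) = 87
M→N: (-9)(1.5) − (-6.5)(12.5) = 67.75
N→J: (-6.5)(0) − (-12)(1.5) = 18
Σ = 325.25
Signed area = Σ/2 = 162.625 (positive ⇒ counter-clockwise traversal).

162.625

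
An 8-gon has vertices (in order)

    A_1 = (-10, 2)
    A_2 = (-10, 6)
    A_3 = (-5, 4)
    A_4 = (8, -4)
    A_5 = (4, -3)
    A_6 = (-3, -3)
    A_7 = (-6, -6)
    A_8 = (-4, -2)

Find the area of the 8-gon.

65.5

Cross-terms: -40, -10, -12, -8, -21, 0, -12, -28  ⇒  Σ = -131
Area = |Σ|/2 = 65.5.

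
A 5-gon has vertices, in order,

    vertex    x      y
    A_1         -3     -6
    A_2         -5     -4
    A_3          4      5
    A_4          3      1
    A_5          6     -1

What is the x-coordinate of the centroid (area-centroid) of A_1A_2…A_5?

61/129

Apply the shoelace formula. First the cross-terms c_i = x_i·y_{i+1} − x_{i+1}·y_i:
  -18, -9, -11, -9, -39  ⇒  2A = -86, A = -43.
Then Σ (x_i + x_{i+1})·c_i = -122, so x̄ = -122 / (6·(-43)) = 61/129.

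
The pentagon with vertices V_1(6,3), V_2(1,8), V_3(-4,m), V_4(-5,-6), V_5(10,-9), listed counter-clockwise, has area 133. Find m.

The doubled signed area Σ (x_i y_{i+1} − x_{i+1} y_i) is linear in m.
With m=0 it equals 290; the coefficient of m is 6 (from the two edges through V_3).
So 6·m + 290 = 2·133 = 266 ⇒ m = -4.

-4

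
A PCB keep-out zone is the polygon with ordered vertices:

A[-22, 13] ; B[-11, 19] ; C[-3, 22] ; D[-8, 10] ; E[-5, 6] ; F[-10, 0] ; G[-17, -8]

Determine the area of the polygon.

Apply Gauss's area formula: 2A = Σ (x_i·y_{i+1} − x_{i+1}·y_i), indices taken mod 7.
Σ = (-275) + (-185) + (146) + (2) + (60) + (80) + (-397) = -569
Area = |Σ|/2 = 284.5.

284.5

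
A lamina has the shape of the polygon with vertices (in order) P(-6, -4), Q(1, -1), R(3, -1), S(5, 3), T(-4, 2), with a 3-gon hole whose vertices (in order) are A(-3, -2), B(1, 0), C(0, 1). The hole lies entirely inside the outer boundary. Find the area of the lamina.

Outer boundary:
Apply Gauss's area formula: 2A = Σ (x_i·y_{i+1} − x_{i+1}·y_i), indices taken mod 5.
Cross-terms: 10, 2, 14, 22, 28  ⇒  Σ = 76
Area = |Σ|/2 = 38.
Hole:
Apply the surveyor's formula: 2A = Σ (x_i·y_{i+1} − x_{i+1}·y_i), indices taken mod 3.
A→B: (-3)(0) − (1)(-2) = 2
B→C: (1)(1) − (0)(0) = 1
C→A: (0)(-2) − (-3)(1) = 3
Σ = 6
Area = |Σ|/2 = 3.
Net area = 38 − 3 = 35.

35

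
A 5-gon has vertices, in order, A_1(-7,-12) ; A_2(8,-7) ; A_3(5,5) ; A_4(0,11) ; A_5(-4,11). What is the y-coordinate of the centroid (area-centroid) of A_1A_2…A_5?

Apply the surveyor's formula. First the cross-terms c_i = x_i·y_{i+1} − x_{i+1}·y_i:
  145, 75, 55, 44, 125  ⇒  2A = 444, A = 222.
Then Σ (y_i + y_{i+1})·c_i = -1182, so ȳ = -1182 / (6·222) = -197/222.

-197/222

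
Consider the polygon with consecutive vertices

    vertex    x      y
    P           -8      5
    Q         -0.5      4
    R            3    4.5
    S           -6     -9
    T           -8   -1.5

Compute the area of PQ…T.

79.375

Apply the shoelace (surveyor's) formula: 2A = Σ (x_i·y_{i+1} − x_{i+1}·y_i), indices taken mod 5.
Σ = (-29.5) + (-14.25) + (0) + (-63) + (-52) = -158.75
Area = |Σ|/2 = 79.375.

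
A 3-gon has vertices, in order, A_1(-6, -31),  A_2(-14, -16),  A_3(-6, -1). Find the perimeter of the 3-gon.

64

|A_1A_2| = √((-8)² + (15)²) = √289 = 17
|A_2A_3| = √((8)² + (15)²) = √289 = 17
|A_3A_1| = √((0)² + (-30)²) = √900 = 30
Perimeter = 17 + 17 + 30 = 64.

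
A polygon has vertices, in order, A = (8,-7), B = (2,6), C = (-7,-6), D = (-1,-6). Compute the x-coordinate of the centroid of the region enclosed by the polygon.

Apply Gauss's area formula. First the cross-terms c_i = x_i·y_{i+1} − x_{i+1}·y_i:
  62, 30, 36, 55  ⇒  2A = 183, A = 91.5.
Then Σ (x_i + x_{i+1})·c_i = 567, so x̄ = 567 / (6·91.5) = 63/61.

63/61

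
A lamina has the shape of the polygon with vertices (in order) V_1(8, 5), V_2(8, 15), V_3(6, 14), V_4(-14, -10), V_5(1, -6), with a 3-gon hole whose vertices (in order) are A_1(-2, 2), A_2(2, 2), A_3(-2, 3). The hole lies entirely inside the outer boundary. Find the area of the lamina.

190.5

Outer boundary:
Cross-terms: 80, 22, 136, 94, 53  ⇒  Σ = 385
Area = |Σ|/2 = 192.5.
Hole:
Apply the shoelace formula: 2A = Σ (x_i·y_{i+1} − x_{i+1}·y_i), indices taken mod 3.
Cross-terms: -8, 10, 2  ⇒  Σ = 4
Area = |Σ|/2 = 2.
Net area = 192.5 − 2 = 190.5.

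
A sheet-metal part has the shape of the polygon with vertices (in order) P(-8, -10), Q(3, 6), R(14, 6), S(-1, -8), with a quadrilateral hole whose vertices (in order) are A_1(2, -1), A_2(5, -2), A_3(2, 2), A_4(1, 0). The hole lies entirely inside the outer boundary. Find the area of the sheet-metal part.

116

Outer boundary:
Apply the surveyor's formula: 2A = Σ (x_i·y_{i+1} − x_{i+1}·y_i), indices taken mod 4.
Cross-terms: -18, -66, -106, -54  ⇒  Σ = -244
Area = |Σ|/2 = 122.
Hole:
Cross-terms: 1, 14, -2, -1  ⇒  Σ = 12
Area = |Σ|/2 = 6.
Net area = 122 − 6 = 116.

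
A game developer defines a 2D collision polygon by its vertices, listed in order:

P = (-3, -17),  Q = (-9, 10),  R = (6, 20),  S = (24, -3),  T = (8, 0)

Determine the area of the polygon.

P→Q: (-3)(10) − (-9)(-17) = -183
Q→R: (-9)(20) − (6)(10) = -240
R→S: (6)(-3) − (24)(20) = -498
S→T: (24)(0) − (8)(-3) = 24
T→P: (8)(-17) − (-3)(0) = -136
Σ = -1033
Area = |Σ|/2 = 516.5.

516.5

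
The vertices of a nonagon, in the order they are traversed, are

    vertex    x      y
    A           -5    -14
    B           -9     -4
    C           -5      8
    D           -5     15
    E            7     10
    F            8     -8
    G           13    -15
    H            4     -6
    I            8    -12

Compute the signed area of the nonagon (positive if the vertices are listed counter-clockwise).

Σ = (-106) + (-92) + (-35) + (-155) + (-136) + (-16) + (-18) + (0) + (-172) = -730
Signed area = Σ/2 = -365 (negative ⇒ clockwise traversal).

-365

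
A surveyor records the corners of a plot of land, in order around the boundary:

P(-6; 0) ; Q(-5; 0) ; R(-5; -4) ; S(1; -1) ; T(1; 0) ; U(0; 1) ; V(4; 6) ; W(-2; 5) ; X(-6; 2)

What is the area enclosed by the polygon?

48.5

Apply the shoelace formula: 2A = Σ (x_i·y_{i+1} − x_{i+1}·y_i), indices taken mod 9.
Cross-terms: 0, 20, 9, 1, 1, -4, 32, 26, 12  ⇒  Σ = 97
Area = |Σ|/2 = 48.5.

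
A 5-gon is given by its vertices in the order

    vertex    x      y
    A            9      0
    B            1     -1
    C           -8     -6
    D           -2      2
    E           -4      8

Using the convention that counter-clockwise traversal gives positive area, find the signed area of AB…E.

A→B: (9)(-1) − (1)(0) = -9
B→C: (1)(-6) − (-8)(-1) = -14
C→D: (-8)(2) − (-2)(-6) = -28
D→E: (-2)(8) − (-4)(2) = -8
E→A: (-4)(0) − (9)(8) = -72
Σ = -131
Signed area = Σ/2 = -65.5 (negative ⇒ clockwise traversal).

-65.5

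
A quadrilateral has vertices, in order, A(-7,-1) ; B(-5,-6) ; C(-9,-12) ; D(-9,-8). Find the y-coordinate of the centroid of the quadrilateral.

Apply the surveyor's formula. First the cross-terms c_i = x_i·y_{i+1} − x_{i+1}·y_i:
  37, 6, -36, -47  ⇒  2A = -40, A = -20.
Then Σ (y_i + y_{i+1})·c_i = 776, so ȳ = 776 / (6·(-20)) = -97/15.

-97/15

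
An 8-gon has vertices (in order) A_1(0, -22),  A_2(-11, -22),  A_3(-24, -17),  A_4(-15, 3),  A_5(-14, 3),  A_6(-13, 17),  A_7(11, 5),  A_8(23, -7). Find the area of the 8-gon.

Apply the shoelace formula: 2A = Σ (x_i·y_{i+1} − x_{i+1}·y_i), indices taken mod 8.
Cross-terms: -242, -341, -327, -3, -199, -252, -192, -506  ⇒  Σ = -2062
Area = |Σ|/2 = 1031.

1031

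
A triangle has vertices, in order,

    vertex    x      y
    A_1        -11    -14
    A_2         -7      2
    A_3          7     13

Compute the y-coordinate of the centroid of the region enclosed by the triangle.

Apply Gauss's area formula. First the cross-terms c_i = x_i·y_{i+1} − x_{i+1}·y_i:
  -120, -105, 45  ⇒  2A = -180, A = -90.
Then Σ (y_i + y_{i+1})·c_i = -180, so ȳ = -180 / (6·(-90)) = 1/3.

1/3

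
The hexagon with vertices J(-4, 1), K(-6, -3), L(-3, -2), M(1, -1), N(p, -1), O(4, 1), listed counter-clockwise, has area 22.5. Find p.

4

Write out the shoelace sum; only the two edges meeting at N involve p:
2·Area = [(1·(-1) − p·(-1)) + (p·1 − 4·(-1))] + 34
       = 2·p + 37 = 45
⇒ p = 4.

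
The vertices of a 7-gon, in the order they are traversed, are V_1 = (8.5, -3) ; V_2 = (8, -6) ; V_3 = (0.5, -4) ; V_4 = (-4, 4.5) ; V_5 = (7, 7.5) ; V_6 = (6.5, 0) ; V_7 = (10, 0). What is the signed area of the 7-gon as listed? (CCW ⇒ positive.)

Cross-terms: -27, -29, -13.75, -61.5, -48.75, 0, -30  ⇒  Σ = -210
Signed area = Σ/2 = -105 (negative ⇒ clockwise traversal).

-105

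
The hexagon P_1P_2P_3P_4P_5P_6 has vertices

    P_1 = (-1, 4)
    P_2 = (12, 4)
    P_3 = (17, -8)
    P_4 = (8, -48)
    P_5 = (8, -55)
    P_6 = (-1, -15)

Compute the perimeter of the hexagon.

|P_1P_2| = √((13)² + (0)²) = √169 = 13
|P_2P_3| = √((5)² + (-12)²) = √169 = 13
|P_3P_4| = √((-9)² + (-40)²) = √1681 = 41
|P_4P_5| = √((0)² + (-7)²) = √49 = 7
|P_5P_6| = √((-9)² + (40)²) = √1681 = 41
|P_6P_1| = √((0)² + (19)²) = √361 = 19
Perimeter = 13 + 13 + 41 + 7 + 41 + 19 = 134.

134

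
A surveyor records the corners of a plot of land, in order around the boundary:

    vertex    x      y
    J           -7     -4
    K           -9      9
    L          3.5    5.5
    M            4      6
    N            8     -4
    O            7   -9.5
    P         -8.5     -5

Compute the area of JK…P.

204.875

Σ = (-99) + (-81) + (-1) + (-64) + (-48) + (-115.75) + (-1) = -409.75
Area = |Σ|/2 = 204.875.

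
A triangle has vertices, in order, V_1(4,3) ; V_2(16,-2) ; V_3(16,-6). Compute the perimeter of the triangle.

32

|V_1V_2| = √((12)² + (-5)²) = √169 = 13
|V_2V_3| = √((0)² + (-4)²) = √16 = 4
|V_3V_1| = √((-12)² + (9)²) = √225 = 15
Perimeter = 13 + 4 + 15 = 32.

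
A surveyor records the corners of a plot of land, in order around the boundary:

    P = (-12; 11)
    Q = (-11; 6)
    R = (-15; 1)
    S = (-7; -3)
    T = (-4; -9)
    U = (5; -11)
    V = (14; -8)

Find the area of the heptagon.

Apply the shoelace formula: 2A = Σ (x_i·y_{i+1} − x_{i+1}·y_i), indices taken mod 7.
Σ = (49) + (79) + (52) + (51) + (89) + (114) + (58) = 492
Area = |Σ|/2 = 246.

246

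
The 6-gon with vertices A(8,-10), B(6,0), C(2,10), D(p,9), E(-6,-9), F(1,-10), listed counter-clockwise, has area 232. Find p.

-7

Write out the shoelace sum; only the two edges meeting at D involve p:
2·Area = [(2·9 − p·10) + (p·(-9) − (-6)·9)] + 259
       = -19·p + 331 = 464
⇒ p = -7.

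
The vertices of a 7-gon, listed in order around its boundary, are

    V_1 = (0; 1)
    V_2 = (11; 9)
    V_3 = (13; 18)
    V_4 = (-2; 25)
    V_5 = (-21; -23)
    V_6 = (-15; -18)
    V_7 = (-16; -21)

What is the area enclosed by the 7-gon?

Σ = (-11) + (81) + (361) + (571) + (33) + (27) + (-16) = 1046
Area = |Σ|/2 = 523.

523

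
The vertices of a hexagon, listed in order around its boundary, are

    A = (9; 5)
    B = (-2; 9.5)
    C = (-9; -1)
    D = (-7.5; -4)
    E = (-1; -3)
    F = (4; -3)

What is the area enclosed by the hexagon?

Σ = (95.5) + (87.5) + (28.5) + (18.5) + (15) + (47) = 292
Area = |Σ|/2 = 146.

146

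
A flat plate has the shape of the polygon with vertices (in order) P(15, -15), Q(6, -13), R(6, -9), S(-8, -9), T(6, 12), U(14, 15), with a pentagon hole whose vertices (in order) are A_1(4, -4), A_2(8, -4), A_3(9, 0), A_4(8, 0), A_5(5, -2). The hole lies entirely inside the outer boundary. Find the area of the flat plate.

Outer boundary:
P→Q: (15)(-13) − (6)(-15) = -105
Q→R: (6)(-9) − (6)(-13) = 24
R→S: (6)(-9) − (-8)(-9) = -126
S→T: (-8)(12) − (6)(-9) = -42
T→U: (6)(15) − (14)(12) = -78
U→P: (14)(-15) − (15)(15) = -435
Σ = -762
Area = |Σ|/2 = 381.
Hole:
Cross-terms: 16, 36, 0, -16, -12  ⇒  Σ = 24
Area = |Σ|/2 = 12.
Net area = 381 − 12 = 369.

369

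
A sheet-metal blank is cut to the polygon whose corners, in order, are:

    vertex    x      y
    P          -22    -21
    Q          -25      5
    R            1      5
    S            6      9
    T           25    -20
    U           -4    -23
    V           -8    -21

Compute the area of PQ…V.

1090

Apply Gauss's area formula: 2A = Σ (x_i·y_{i+1} − x_{i+1}·y_i), indices taken mod 7.
Σ = (-635) + (-130) + (-21) + (-345) + (-655) + (-100) + (-294) = -2180
Area = |Σ|/2 = 1090.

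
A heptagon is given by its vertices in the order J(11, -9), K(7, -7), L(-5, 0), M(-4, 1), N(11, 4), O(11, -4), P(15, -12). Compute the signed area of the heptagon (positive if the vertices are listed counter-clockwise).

Apply the surveyor's formula: 2A = Σ (x_i·y_{i+1} − x_{i+1}·y_i), indices taken mod 7.
J→K: (11)(-7) − (7)(-9) = -14
K→L: (7)(0) − (-5)(-7) = -35
L→M: (-5)(1) − (-4)(0) = -5
M→N: (-4)(4) − (11)(1) = -27
N→O: (11)(-4) − (11)(4) = -88
O→P: (11)(-12) − (15)(-4) = -72
P→J: (15)(-9) − (11)(-12) = -3
Σ = -244
Signed area = Σ/2 = -122 (negative ⇒ clockwise traversal).

-122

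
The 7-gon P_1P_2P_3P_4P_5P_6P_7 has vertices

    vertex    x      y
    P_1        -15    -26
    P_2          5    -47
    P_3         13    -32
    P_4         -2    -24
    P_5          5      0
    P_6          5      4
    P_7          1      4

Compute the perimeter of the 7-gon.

|P_1P_2| = √((20)² + (-21)²) = √841 = 29
|P_2P_3| = √((8)² + (15)²) = √289 = 17
|P_3P_4| = √((-15)² + (8)²) = √289 = 17
|P_4P_5| = √((7)² + (24)²) = √625 = 25
|P_5P_6| = √((0)² + (4)²) = √16 = 4
|P_6P_7| = √((-4)² + (0)²) = √16 = 4
|P_7P_1| = √((-16)² + (-30)²) = √1156 = 34
Perimeter = 29 + 17 + 17 + 25 + 4 + 4 + 34 = 130.

130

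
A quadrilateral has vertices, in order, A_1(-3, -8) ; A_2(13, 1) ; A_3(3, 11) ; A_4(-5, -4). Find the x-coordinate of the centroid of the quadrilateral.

Apply Gauss's area formula. First the cross-terms c_i = x_i·y_{i+1} − x_{i+1}·y_i:
  101, 140, 43, 28  ⇒  2A = 312, A = 156.
Then Σ (x_i + x_{i+1})·c_i = 2940, so x̄ = 2940 / (6·156) = 245/78.

245/78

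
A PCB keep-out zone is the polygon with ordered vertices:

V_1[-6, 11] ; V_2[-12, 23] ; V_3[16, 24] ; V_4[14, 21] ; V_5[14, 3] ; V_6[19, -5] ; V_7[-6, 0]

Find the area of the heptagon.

Apply the shoelace (surveyor's) formula: 2A = Σ (x_i·y_{i+1} − x_{i+1}·y_i), indices taken mod 7.
Cross-terms: -6, -656, 0, -252, -127, -30, -66  ⇒  Σ = -1137
Area = |Σ|/2 = 568.5.

568.5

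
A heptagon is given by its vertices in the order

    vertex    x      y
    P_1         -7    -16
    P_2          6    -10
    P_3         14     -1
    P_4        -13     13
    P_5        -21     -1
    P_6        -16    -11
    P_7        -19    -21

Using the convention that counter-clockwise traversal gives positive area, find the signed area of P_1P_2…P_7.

627

Σ = (166) + (134) + (169) + (286) + (215) + (127) + (157) = 1254
Signed area = Σ/2 = 627 (positive ⇒ counter-clockwise traversal).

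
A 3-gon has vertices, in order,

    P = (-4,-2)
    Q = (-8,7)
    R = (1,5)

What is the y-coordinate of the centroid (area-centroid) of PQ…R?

Apply the surveyor's formula. First the cross-terms c_i = x_i·y_{i+1} − x_{i+1}·y_i:
  -44, -47, 18  ⇒  2A = -73, A = -36.5.
Then Σ (y_i + y_{i+1})·c_i = -730, so ȳ = -730 / (6·(-36.5)) = 10/3.

10/3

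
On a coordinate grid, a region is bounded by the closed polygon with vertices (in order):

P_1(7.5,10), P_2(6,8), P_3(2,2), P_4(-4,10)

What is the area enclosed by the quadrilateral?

P_1→P_2: (7.5)(8) − (6)(10) = 0
P_2→P_3: (6)(2) − (2)(8) = -4
P_3→P_4: (2)(10) − (-4)(2) = 28
P_4→P_1: (-4)(10) − (7.5)(10) = -115
Σ = -91
Area = |Σ|/2 = 45.5.

45.5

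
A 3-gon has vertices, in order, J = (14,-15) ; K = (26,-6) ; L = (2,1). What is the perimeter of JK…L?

60

|JK| = √((12)² + (9)²) = √225 = 15
|KL| = √((-24)² + (7)²) = √625 = 25
|LJ| = √((12)² + (-16)²) = √400 = 20
Perimeter = 15 + 25 + 20 = 60.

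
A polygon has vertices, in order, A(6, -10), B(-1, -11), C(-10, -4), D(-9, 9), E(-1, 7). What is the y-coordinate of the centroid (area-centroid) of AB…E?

-298/197

Apply the surveyor's formula. First the cross-terms c_i = x_i·y_{i+1} − x_{i+1}·y_i:
  -76, -106, -126, -54, -32  ⇒  2A = -394, A = -197.
Then Σ (y_i + y_{i+1})·c_i = 1788, so ȳ = 1788 / (6·(-197)) = -298/197.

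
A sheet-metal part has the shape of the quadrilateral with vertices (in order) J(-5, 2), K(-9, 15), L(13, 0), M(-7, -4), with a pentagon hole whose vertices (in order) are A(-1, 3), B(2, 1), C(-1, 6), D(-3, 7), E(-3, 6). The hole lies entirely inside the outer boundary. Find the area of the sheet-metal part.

160.5

Outer boundary:
Apply the shoelace formula: 2A = Σ (x_i·y_{i+1} − x_{i+1}·y_i), indices taken mod 4.
Σ = (-57) + (-195) + (-52) + (-34) = -338
Area = |Σ|/2 = 169.
Hole:
Apply Gauss's area formula: 2A = Σ (x_i·y_{i+1} − x_{i+1}·y_i), indices taken mod 5.
Σ = (-7) + (13) + (11) + (3) + (-3) = 17
Area = |Σ|/2 = 8.5.
Net area = 169 − 8.5 = 160.5.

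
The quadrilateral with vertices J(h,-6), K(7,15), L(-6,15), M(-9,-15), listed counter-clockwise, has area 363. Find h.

7

Write out the shoelace sum; only the two edges meeting at J involve h:
2·Area = [((-9)·(-6) − h·(-15)) + (h·15 − 7·(-6))] + 420
       = 30·h + 516 = 726
⇒ h = 7.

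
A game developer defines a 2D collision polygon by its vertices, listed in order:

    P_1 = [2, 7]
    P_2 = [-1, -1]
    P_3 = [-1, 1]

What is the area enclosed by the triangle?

Apply Gauss's area formula: 2A = Σ (x_i·y_{i+1} − x_{i+1}·y_i), indices taken mod 3.
Σ = (5) + (-2) + (-9) = -6
Area = |Σ|/2 = 3.

3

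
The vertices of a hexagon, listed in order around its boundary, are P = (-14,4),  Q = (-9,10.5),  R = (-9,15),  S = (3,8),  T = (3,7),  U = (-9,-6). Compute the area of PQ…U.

Apply the shoelace formula: 2A = Σ (x_i·y_{i+1} − x_{i+1}·y_i), indices taken mod 6.
Σ = (-111) + (-40.5) + (-117) + (-3) + (45) + (-120) = -346.5
Area = |Σ|/2 = 173.25.

173.25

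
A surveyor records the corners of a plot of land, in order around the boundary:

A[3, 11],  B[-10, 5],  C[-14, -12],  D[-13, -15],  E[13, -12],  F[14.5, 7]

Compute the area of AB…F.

Cross-terms: 125, 190, 54, 351, 265, 138.5  ⇒  Σ = 1123.5
Area = |Σ|/2 = 561.75.

561.75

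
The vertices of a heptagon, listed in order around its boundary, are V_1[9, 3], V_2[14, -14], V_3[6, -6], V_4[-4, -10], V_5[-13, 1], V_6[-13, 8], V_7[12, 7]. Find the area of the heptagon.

345.5

Apply the shoelace (surveyor's) formula: 2A = Σ (x_i·y_{i+1} − x_{i+1}·y_i), indices taken mod 7.
V_1→V_2: (9)(-14) − (14)(3) = -168
V_2→V_3: (14)(-6) − (6)(-14) = 0
V_3→V_4: (6)(-10) − (-4)(-6) = -84
V_4→V_5: (-4)(1) − (-13)(-10) = -134
V_5→V_6: (-13)(8) − (-13)(1) = -91
V_6→V_7: (-13)(7) − (12)(8) = -187
V_7→V_1: (12)(3) − (9)(7) = -27
Σ = -691
Area = |Σ|/2 = 345.5.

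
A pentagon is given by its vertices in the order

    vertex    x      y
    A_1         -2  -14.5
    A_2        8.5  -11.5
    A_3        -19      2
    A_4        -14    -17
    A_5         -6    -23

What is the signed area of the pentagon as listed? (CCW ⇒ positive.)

Apply the shoelace formula: 2A = Σ (x_i·y_{i+1} − x_{i+1}·y_i), indices taken mod 5.
Σ = (146.25) + (-201.5) + (351) + (220) + (41) = 556.75
Signed area = Σ/2 = 278.375 (positive ⇒ counter-clockwise traversal).

278.375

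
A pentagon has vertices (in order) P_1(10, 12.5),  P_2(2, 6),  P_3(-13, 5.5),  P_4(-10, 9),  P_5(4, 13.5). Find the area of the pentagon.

Σ = (35) + (89) + (-62) + (-171) + (-85) = -194
Area = |Σ|/2 = 97.

97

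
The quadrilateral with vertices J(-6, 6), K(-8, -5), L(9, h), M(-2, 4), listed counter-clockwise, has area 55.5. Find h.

The doubled signed area Σ (x_i y_{i+1} − x_{i+1} y_i) is linear in h.
With h=0 it equals 171; the coefficient of h is -6 (from the two edges through L).
So -6·h + 171 = 2·55.5 = 111 ⇒ h = 10.

10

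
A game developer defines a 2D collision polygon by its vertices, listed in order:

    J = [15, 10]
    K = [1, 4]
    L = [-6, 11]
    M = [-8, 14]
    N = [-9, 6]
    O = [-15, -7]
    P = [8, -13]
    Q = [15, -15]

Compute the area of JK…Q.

Apply Gauss's area formula: 2A = Σ (x_i·y_{i+1} − x_{i+1}·y_i), indices taken mod 8.
Σ = (50) + (35) + (4) + (78) + (153) + (251) + (75) + (375) = 1021
Area = |Σ|/2 = 510.5.

510.5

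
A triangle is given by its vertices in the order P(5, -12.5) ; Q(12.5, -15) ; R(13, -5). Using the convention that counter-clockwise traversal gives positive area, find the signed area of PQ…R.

38.125

P→Q: (5)(-15) − (12.5)(-12.5) = 81.25
Q→R: (12.5)(-5) − (13)(-15) = 132.5
R→P: (13)(-12.5) − (5)(-5) = -137.5
Σ = 76.25
Signed area = Σ/2 = 38.125 (positive ⇒ counter-clockwise traversal).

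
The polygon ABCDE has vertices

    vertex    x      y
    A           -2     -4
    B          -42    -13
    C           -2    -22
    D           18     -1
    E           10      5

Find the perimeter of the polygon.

|AB| = √((-40)² + (-9)²) = √1681 = 41
|BC| = √((40)² + (-9)²) = √1681 = 41
|CD| = √((20)² + (21)²) = √841 = 29
|DE| = √((-8)² + (6)²) = √100 = 10
|EA| = √((-12)² + (-9)²) = √225 = 15
Perimeter = 41 + 41 + 29 + 10 + 15 = 136.

136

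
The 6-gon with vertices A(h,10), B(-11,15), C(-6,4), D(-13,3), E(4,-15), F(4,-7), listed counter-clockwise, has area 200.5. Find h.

The doubled signed area Σ (x_i y_{i+1} − x_{i+1} y_i) is linear in h.
With h=0 it equals 445; the coefficient of h is 22 (from the two edges through A).
So 22·h + 445 = 2·200.5 = 401 ⇒ h = -2.

-2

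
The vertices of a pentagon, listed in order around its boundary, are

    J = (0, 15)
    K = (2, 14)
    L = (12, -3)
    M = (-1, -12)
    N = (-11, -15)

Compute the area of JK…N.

316.5

J→K: (0)(14) − (2)(15) = -30
K→L: (2)(-3) − (12)(14) = -174
L→M: (12)(-12) − (-1)(-3) = -147
M→N: (-1)(-15) − (-11)(-12) = -117
N→J: (-11)(15) − (0)(-15) = -165
Σ = -633
Area = |Σ|/2 = 316.5.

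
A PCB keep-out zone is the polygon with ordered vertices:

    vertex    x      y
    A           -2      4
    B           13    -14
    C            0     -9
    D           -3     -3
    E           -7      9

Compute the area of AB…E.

Apply the shoelace formula: 2A = Σ (x_i·y_{i+1} − x_{i+1}·y_i), indices taken mod 5.
Cross-terms: -24, -117, -27, -48, -10  ⇒  Σ = -226
Area = |Σ|/2 = 113.

113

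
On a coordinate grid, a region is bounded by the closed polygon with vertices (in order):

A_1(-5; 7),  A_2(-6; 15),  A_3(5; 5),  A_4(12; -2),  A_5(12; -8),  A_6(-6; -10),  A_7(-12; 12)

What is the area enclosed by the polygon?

Apply the surveyor's formula: 2A = Σ (x_i·y_{i+1} − x_{i+1}·y_i), indices taken mod 7.
Σ = (-33) + (-105) + (-70) + (-72) + (-168) + (-192) + (-24) = -664
Area = |Σ|/2 = 332.

332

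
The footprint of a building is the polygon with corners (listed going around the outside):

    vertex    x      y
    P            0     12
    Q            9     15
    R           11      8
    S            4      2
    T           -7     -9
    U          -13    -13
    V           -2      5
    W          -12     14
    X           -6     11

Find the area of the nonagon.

219

Apply the surveyor's formula: 2A = Σ (x_i·y_{i+1} − x_{i+1}·y_i), indices taken mod 9.
Σ = (-108) + (-93) + (-10) + (-22) + (-26) + (-91) + (32) + (-48) + (-72) = -438
Area = |Σ|/2 = 219.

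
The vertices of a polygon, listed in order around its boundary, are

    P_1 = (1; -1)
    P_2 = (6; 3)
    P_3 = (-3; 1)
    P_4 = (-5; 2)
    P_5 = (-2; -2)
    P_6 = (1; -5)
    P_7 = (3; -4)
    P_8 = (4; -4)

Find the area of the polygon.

Apply the shoelace formula: 2A = Σ (x_i·y_{i+1} − x_{i+1}·y_i), indices taken mod 8.
Σ = (9) + (15) + (-1) + (14) + (12) + (11) + (4) + (0) = 64
Area = |Σ|/2 = 32.

32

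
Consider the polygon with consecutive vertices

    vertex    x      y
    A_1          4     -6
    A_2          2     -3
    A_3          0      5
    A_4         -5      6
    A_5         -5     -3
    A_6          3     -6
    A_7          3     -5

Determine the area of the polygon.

Apply the surveyor's formula: 2A = Σ (x_i·y_{i+1} − x_{i+1}·y_i), indices taken mod 7.
Σ = (0) + (10) + (25) + (45) + (39) + (3) + (2) = 124
Area = |Σ|/2 = 62.

62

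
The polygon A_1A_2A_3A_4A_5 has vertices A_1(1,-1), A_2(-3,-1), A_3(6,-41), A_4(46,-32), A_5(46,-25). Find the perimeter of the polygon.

144

|A_1A_2| = √((-4)² + (0)²) = √16 = 4
|A_2A_3| = √((9)² + (-40)²) = √1681 = 41
|A_3A_4| = √((40)² + (9)²) = √1681 = 41
|A_4A_5| = √((0)² + (7)²) = √49 = 7
|A_5A_1| = √((-45)² + (24)²) = √2601 = 51
Perimeter = 4 + 41 + 41 + 7 + 51 = 144.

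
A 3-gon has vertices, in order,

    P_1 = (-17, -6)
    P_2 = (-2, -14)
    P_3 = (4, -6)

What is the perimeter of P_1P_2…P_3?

48

|P_1P_2| = √((15)² + (-8)²) = √289 = 17
|P_2P_3| = √((6)² + (8)²) = √100 = 10
|P_3P_1| = √((-21)² + (0)²) = √441 = 21
Perimeter = 17 + 10 + 21 = 48.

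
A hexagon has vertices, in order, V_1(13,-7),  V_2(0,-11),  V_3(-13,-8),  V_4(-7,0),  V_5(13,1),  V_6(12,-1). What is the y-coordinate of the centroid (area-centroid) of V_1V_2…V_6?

Apply Gauss's area formula. First the cross-terms c_i = x_i·y_{i+1} − x_{i+1}·y_i:
  -143, -143, -56, -7, -25, -71  ⇒  2A = -445, A = -222.5.
Then Σ (y_i + y_{i+1})·c_i = 6300, so ȳ = 6300 / (6·(-222.5)) = -420/89.

-420/89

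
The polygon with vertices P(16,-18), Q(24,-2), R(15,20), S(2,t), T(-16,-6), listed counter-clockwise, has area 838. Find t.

Write out the shoelace sum; only the two edges meeting at S involve t:
2·Area = [(15·t − 2·20) + (2·(-6) − (-16)·t)] + 1294
       = 31·t + 1242 = 1676
⇒ t = 14.

14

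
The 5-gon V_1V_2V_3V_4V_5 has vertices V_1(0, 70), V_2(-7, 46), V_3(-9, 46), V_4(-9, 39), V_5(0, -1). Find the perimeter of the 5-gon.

|V_1V_2| = √((-7)² + (-24)²) = √625 = 25
|V_2V_3| = √((-2)² + (0)²) = √4 = 2
|V_3V_4| = √((0)² + (-7)²) = √49 = 7
|V_4V_5| = √((9)² + (-40)²) = √1681 = 41
|V_5V_1| = √((0)² + (71)²) = √5041 = 71
Perimeter = 25 + 2 + 7 + 41 + 71 = 146.

146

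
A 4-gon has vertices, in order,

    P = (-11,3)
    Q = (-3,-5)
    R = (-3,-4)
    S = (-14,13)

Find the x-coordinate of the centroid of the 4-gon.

Apply Gauss's area formula. First the cross-terms c_i = x_i·y_{i+1} − x_{i+1}·y_i:
  64, -3, -95, 101  ⇒  2A = 67, A = 33.5.
Then Σ (x_i + x_{i+1})·c_i = -1788, so x̄ = -1788 / (6·33.5) = -596/67.

-596/67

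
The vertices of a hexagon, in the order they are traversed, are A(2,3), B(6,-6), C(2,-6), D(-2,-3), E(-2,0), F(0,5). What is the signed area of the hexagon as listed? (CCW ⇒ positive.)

A→B: (2)(-6) − (6)(3) = -30
B→C: (6)(-6) − (2)(-6) = -24
C→D: (2)(-3) − (-2)(-6) = -18
D→E: (-2)(0) − (-2)(-3) = -6
E→F: (-2)(5) − (0)(0) = -10
F→A: (0)(3) − (2)(5) = -10
Σ = -98
Signed area = Σ/2 = -49 (negative ⇒ clockwise traversal).

-49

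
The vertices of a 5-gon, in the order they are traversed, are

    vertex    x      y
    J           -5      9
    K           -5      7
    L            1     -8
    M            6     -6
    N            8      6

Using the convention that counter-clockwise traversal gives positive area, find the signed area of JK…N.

135.5

J→K: (-5)(7) − (-5)(9) = 10
K→L: (-5)(-8) − (1)(7) = 33
L→M: (1)(-6) − (6)(-8) = 42
M→N: (6)(6) − (8)(-6) = 84
N→J: (8)(9) − (-5)(6) = 102
Σ = 271
Signed area = Σ/2 = 135.5 (positive ⇒ counter-clockwise traversal).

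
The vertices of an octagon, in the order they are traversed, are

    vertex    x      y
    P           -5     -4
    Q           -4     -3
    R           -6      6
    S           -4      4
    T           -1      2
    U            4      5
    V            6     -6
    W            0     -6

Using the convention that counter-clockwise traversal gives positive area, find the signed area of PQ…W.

Σ = (-1) + (-42) + (0) + (-4) + (-13) + (-54) + (-36) + (-30) = -180
Signed area = Σ/2 = -90 (negative ⇒ clockwise traversal).

-90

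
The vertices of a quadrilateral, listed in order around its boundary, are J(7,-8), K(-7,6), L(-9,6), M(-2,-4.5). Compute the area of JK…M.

Cross-terms: -14, 12, 52.5, 47.5  ⇒  Σ = 98
Area = |Σ|/2 = 49.

49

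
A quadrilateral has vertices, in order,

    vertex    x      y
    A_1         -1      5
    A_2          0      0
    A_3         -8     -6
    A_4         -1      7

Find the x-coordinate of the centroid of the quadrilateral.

Apply Gauss's area formula. First the cross-terms c_i = x_i·y_{i+1} − x_{i+1}·y_i:
  0, 0, -62, 2  ⇒  2A = -60, A = -30.
Then Σ (x_i + x_{i+1})·c_i = 554, so x̄ = 554 / (6·(-30)) = -277/90.

-277/90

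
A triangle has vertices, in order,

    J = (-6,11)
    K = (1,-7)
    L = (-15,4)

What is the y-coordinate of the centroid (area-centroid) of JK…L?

8/3

Apply the shoelace (surveyor's) formula. First the cross-terms c_i = x_i·y_{i+1} − x_{i+1}·y_i:
  31, -101, -141  ⇒  2A = -211, A = -105.5.
Then Σ (y_i + y_{i+1})·c_i = -1688, so ȳ = -1688 / (6·(-105.5)) = 8/3.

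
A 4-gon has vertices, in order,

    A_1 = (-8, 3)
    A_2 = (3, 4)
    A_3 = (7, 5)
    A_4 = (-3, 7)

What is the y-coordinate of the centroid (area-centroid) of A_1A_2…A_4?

278/57

Apply the shoelace (surveyor's) formula. First the cross-terms c_i = x_i·y_{i+1} − x_{i+1}·y_i:
  -41, -13, 64, 47  ⇒  2A = 57, A = 28.5.
Then Σ (y_i + y_{i+1})·c_i = 834, so ȳ = 834 / (6·28.5) = 278/57.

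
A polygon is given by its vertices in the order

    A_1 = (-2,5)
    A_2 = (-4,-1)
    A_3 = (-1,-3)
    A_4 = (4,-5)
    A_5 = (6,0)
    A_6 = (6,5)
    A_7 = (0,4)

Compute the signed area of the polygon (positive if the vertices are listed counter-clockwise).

71

Apply the surveyor's formula: 2A = Σ (x_i·y_{i+1} − x_{i+1}·y_i), indices taken mod 7.
Σ = (22) + (11) + (17) + (30) + (30) + (24) + (8) = 142
Signed area = Σ/2 = 71 (positive ⇒ counter-clockwise traversal).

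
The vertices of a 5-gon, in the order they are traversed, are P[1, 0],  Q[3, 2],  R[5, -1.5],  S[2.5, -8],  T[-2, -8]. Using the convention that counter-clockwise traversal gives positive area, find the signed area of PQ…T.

-38.375

Apply the shoelace formula: 2A = Σ (x_i·y_{i+1} − x_{i+1}·y_i), indices taken mod 5.
P→Q: (1)(2) − (3)(0) = 2
Q→R: (3)(-1.5) − (5)(2) = -14.5
R→S: (5)(-8) − (2.5)(-1.5) = -36.25
S→T: (2.5)(-8) − (-2)(-8) = -36
T→P: (-2)(0) − (1)(-8) = 8
Σ = -76.75
Signed area = Σ/2 = -38.375 (negative ⇒ clockwise traversal).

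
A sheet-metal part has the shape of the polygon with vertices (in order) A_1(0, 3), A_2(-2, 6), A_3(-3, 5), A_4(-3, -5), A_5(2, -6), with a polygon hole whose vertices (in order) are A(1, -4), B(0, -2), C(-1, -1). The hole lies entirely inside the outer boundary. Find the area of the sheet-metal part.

38.5

Outer boundary:
Apply the surveyor's formula: 2A = Σ (x_i·y_{i+1} − x_{i+1}·y_i), indices taken mod 5.
A_1→A_2: (0)(6) − (-2)(3) = 6
A_2→A_3: (-2)(5) − (-3)(6) = 8
A_3→A_4: (-3)(-5) − (-3)(5) = 30
A_4→A_5: (-3)(-6) − (2)(-5) = 28
A_5→A_1: (2)(3) − (0)(-6) = 6
Σ = 78
Area = |Σ|/2 = 39.
Hole:
Σ = (-2) + (-2) + (5) = 1
Area = |Σ|/2 = 0.5.
Net area = 39 − 0.5 = 38.5.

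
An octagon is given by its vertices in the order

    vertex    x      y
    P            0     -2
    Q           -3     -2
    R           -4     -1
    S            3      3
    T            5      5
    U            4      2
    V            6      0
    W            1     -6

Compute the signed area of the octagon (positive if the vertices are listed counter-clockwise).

-40

Apply the surveyor's formula: 2A = Σ (x_i·y_{i+1} − x_{i+1}·y_i), indices taken mod 8.
Cross-terms: -6, -5, -9, 0, -10, -12, -36, -2  ⇒  Σ = -80
Signed area = Σ/2 = -40 (negative ⇒ clockwise traversal).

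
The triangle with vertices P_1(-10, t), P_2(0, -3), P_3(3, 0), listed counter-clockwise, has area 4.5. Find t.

-10

The doubled signed area Σ (x_i y_{i+1} − x_{i+1} y_i) is linear in t.
With t=0 it equals 39; the coefficient of t is 3 (from the two edges through P_1).
So 3·t + 39 = 2·4.5 = 9 ⇒ t = -10.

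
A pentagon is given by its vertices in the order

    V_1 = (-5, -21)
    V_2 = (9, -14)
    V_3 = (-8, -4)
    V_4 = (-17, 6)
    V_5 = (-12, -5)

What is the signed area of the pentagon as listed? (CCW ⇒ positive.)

189.5

Apply the shoelace (surveyor's) formula: 2A = Σ (x_i·y_{i+1} − x_{i+1}·y_i), indices taken mod 5.
Cross-terms: 259, -148, -116, 157, 227  ⇒  Σ = 379
Signed area = Σ/2 = 189.5 (positive ⇒ counter-clockwise traversal).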